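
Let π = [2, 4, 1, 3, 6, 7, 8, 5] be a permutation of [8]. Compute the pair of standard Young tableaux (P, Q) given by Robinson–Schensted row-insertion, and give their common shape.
P = [1, 3, 5, 7, 8] / [2, 4, 6];  Q = [1, 2, 5, 6, 7] / [3, 4, 8];  common shape = (5, 3)

Row-insert the values π_1, π_2, … into P one at a time, bumping the leftmost entry strictly greater than the inserted value down to the next row. The recording tableau Q records, in position (i, j), the step at which that cell was added to P.
  Insert 2 (step 1): P = [2];  Q = [1]
  Insert 4 (step 2): P = [2, 4];  Q = [1, 2]
  Insert 1 (step 3): P = [1, 4] / [2];  Q = [1, 2] / [3]
  Insert 3 (step 4): P = [1, 3] / [2, 4];  Q = [1, 2] / [3, 4]
  Insert 6 (step 5): P = [1, 3, 6] / [2, 4];  Q = [1, 2, 5] / [3, 4]
  Insert 7 (step 6): P = [1, 3, 6, 7] / [2, 4];  Q = [1, 2, 5, 6] / [3, 4]
  Insert 8 (step 7): P = [1, 3, 6, 7, 8] / [2, 4];  Q = [1, 2, 5, 6, 7] / [3, 4]
  Insert 5 (step 8): P = [1, 3, 5, 7, 8] / [2, 4, 6];  Q = [1, 2, 5, 6, 7] / [3, 4, 8]
Final shape: (5, 3).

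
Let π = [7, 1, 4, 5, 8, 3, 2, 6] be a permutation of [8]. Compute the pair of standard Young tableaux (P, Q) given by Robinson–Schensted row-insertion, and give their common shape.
P = [1, 2, 5, 6] / [3, 8] / [4] / [7];  Q = [1, 3, 4, 5] / [2, 8] / [6] / [7];  common shape = (4, 2, 1, 1)

Row-insert the values π_1, π_2, … into P one at a time, bumping the leftmost entry strictly greater than the inserted value down to the next row. The recording tableau Q records, in position (i, j), the step at which that cell was added to P.
  Insert 7 (step 1): P = [7];  Q = [1]
  Insert 1 (step 2): P = [1] / [7];  Q = [1] / [2]
  Insert 4 (step 3): P = [1, 4] / [7];  Q = [1, 3] / [2]
  Insert 5 (step 4): P = [1, 4, 5] / [7];  Q = [1, 3, 4] / [2]
  Insert 8 (step 5): P = [1, 4, 5, 8] / [7];  Q = [1, 3, 4, 5] / [2]
  Insert 3 (step 6): P = [1, 3, 5, 8] / [4] / [7];  Q = [1, 3, 4, 5] / [2] / [6]
  Insert 2 (step 7): P = [1, 2, 5, 8] / [3] / [4] / [7];  Q = [1, 3, 4, 5] / [2] / [6] / [7]
  Insert 6 (step 8): P = [1, 2, 5, 6] / [3, 8] / [4] / [7];  Q = [1, 3, 4, 5] / [2, 8] / [6] / [7]
Final shape: (4, 2, 1, 1).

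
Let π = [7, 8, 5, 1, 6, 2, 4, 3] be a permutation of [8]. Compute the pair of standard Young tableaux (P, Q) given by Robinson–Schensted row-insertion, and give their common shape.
P = [1, 2, 3] / [4, 6] / [5, 8] / [7];  Q = [1, 2, 7] / [3, 5] / [4, 6] / [8];  common shape = (3, 2, 2, 1)

Row-insert the values π_1, π_2, … into P one at a time, bumping the leftmost entry strictly greater than the inserted value down to the next row. The recording tableau Q records, in position (i, j), the step at which that cell was added to P.
  Insert 7 (step 1): P = [7];  Q = [1]
  Insert 8 (step 2): P = [7, 8];  Q = [1, 2]
  Insert 5 (step 3): P = [5, 8] / [7];  Q = [1, 2] / [3]
  Insert 1 (step 4): P = [1, 8] / [5] / [7];  Q = [1, 2] / [3] / [4]
  Insert 6 (step 5): P = [1, 6] / [5, 8] / [7];  Q = [1, 2] / [3, 5] / [4]
  Insert 2 (step 6): P = [1, 2] / [5, 6] / [7, 8];  Q = [1, 2] / [3, 5] / [4, 6]
  Insert 4 (step 7): P = [1, 2, 4] / [5, 6] / [7, 8];  Q = [1, 2, 7] / [3, 5] / [4, 6]
  Insert 3 (step 8): P = [1, 2, 3] / [4, 6] / [5, 8] / [7];  Q = [1, 2, 7] / [3, 5] / [4, 6] / [8]
Final shape: (3, 2, 2, 1).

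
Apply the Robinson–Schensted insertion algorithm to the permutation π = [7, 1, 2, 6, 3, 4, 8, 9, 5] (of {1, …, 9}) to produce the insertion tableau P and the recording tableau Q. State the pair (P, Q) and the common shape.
P = [1, 2, 3, 4, 5, 9] / [6, 8] / [7];  Q = [1, 3, 4, 6, 7, 8] / [2, 9] / [5];  common shape = (6, 2, 1)

Row-insert the values π_1, π_2, … into P one at a time, bumping the leftmost entry strictly greater than the inserted value down to the next row. The recording tableau Q records, in position (i, j), the step at which that cell was added to P.
  Insert 7 (step 1): P = [7];  Q = [1]
  Insert 1 (step 2): P = [1] / [7];  Q = [1] / [2]
  Insert 2 (step 3): P = [1, 2] / [7];  Q = [1, 3] / [2]
  Insert 6 (step 4): P = [1, 2, 6] / [7];  Q = [1, 3, 4] / [2]
  Insert 3 (step 5): P = [1, 2, 3] / [6] / [7];  Q = [1, 3, 4] / [2] / [5]
  Insert 4 (step 6): P = [1, 2, 3, 4] / [6] / [7];  Q = [1, 3, 4, 6] / [2] / [5]
  Insert 8 (step 7): P = [1, 2, 3, 4, 8] / [6] / [7];  Q = [1, 3, 4, 6, 7] / [2] / [5]
  Insert 9 (step 8): P = [1, 2, 3, 4, 8, 9] / [6] / [7];  Q = [1, 3, 4, 6, 7, 8] / [2] / [5]
  Insert 5 (step 9): P = [1, 2, 3, 4, 5, 9] / [6, 8] / [7];  Q = [1, 3, 4, 6, 7, 8] / [2, 9] / [5]
Final shape: (6, 2, 1).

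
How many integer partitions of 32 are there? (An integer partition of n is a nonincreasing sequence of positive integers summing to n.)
p(32) = 8349

Compute p(n) via the recurrence p(n, m) = p(n, m−1) + p(n−m, m), where p(n, m) counts partitions of n with all parts ≤ m and p(n) = p(n, n). The base cases are p(0, m) = 1 and p(n, 0) = 0 for n > 0. Filling the table yields p(32) = 8349. (Euler's pentagonal recurrence is an alternative.)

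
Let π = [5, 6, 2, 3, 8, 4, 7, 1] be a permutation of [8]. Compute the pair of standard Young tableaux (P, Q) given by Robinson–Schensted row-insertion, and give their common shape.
P = [1, 3, 4, 7] / [2, 6, 8] / [5];  Q = [1, 2, 5, 7] / [3, 4, 6] / [8];  common shape = (4, 3, 1)

Row-insert the values π_1, π_2, … into P one at a time, bumping the leftmost entry strictly greater than the inserted value down to the next row. The recording tableau Q records, in position (i, j), the step at which that cell was added to P.
  Insert 5 (step 1): P = [5];  Q = [1]
  Insert 6 (step 2): P = [5, 6];  Q = [1, 2]
  Insert 2 (step 3): P = [2, 6] / [5];  Q = [1, 2] / [3]
  Insert 3 (step 4): P = [2, 3] / [5, 6];  Q = [1, 2] / [3, 4]
  Insert 8 (step 5): P = [2, 3, 8] / [5, 6];  Q = [1, 2, 5] / [3, 4]
  Insert 4 (step 6): P = [2, 3, 4] / [5, 6, 8];  Q = [1, 2, 5] / [3, 4, 6]
  Insert 7 (step 7): P = [2, 3, 4, 7] / [5, 6, 8];  Q = [1, 2, 5, 7] / [3, 4, 6]
  Insert 1 (step 8): P = [1, 3, 4, 7] / [2, 6, 8] / [5];  Q = [1, 2, 5, 7] / [3, 4, 6] / [8]
Final shape: (4, 3, 1).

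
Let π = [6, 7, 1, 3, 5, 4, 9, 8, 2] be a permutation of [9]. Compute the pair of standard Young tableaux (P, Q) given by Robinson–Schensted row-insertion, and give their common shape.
P = [1, 2, 4, 8] / [3, 7, 9] / [5] / [6];  Q = [1, 2, 5, 7] / [3, 4, 8] / [6] / [9];  common shape = (4, 3, 1, 1)

Row-insert the values π_1, π_2, … into P one at a time, bumping the leftmost entry strictly greater than the inserted value down to the next row. The recording tableau Q records, in position (i, j), the step at which that cell was added to P.
  Insert 6 (step 1): P = [6];  Q = [1]
  Insert 7 (step 2): P = [6, 7];  Q = [1, 2]
  Insert 1 (step 3): P = [1, 7] / [6];  Q = [1, 2] / [3]
  Insert 3 (step 4): P = [1, 3] / [6, 7];  Q = [1, 2] / [3, 4]
  Insert 5 (step 5): P = [1, 3, 5] / [6, 7];  Q = [1, 2, 5] / [3, 4]
  Insert 4 (step 6): P = [1, 3, 4] / [5, 7] / [6];  Q = [1, 2, 5] / [3, 4] / [6]
  Insert 9 (step 7): P = [1, 3, 4, 9] / [5, 7] / [6];  Q = [1, 2, 5, 7] / [3, 4] / [6]
  Insert 8 (step 8): P = [1, 3, 4, 8] / [5, 7, 9] / [6];  Q = [1, 2, 5, 7] / [3, 4, 8] / [6]
  Insert 2 (step 9): P = [1, 2, 4, 8] / [3, 7, 9] / [5] / [6];  Q = [1, 2, 5, 7] / [3, 4, 8] / [6] / [9]
Final shape: (4, 3, 1, 1).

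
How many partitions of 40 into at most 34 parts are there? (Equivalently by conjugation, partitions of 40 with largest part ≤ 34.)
p(40, parts ≤ 34) = 37319

Use the recurrence p(n, m) = p(n, m−1) + p(n−m, m): either the largest part is < m (count p(n, m−1)) or the largest part is exactly m (remove one copy of m, count p(n−m, m)). With p(0, ·) = 1 this gives p(40, parts ≤ 34) = 37319. (By conjugating Young diagrams, this also counts partitions of 40 into at most 34 parts.)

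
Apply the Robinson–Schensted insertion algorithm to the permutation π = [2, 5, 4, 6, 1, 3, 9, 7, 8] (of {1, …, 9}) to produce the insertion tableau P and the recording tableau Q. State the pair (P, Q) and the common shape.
P = [1, 3, 6, 7, 8] / [2, 4, 9] / [5];  Q = [1, 2, 4, 7, 9] / [3, 6, 8] / [5];  common shape = (5, 3, 1)

Row-insert the values π_1, π_2, … into P one at a time, bumping the leftmost entry strictly greater than the inserted value down to the next row. The recording tableau Q records, in position (i, j), the step at which that cell was added to P.
  Insert 2 (step 1): P = [2];  Q = [1]
  Insert 5 (step 2): P = [2, 5];  Q = [1, 2]
  Insert 4 (step 3): P = [2, 4] / [5];  Q = [1, 2] / [3]
  Insert 6 (step 4): P = [2, 4, 6] / [5];  Q = [1, 2, 4] / [3]
  Insert 1 (step 5): P = [1, 4, 6] / [2] / [5];  Q = [1, 2, 4] / [3] / [5]
  Insert 3 (step 6): P = [1, 3, 6] / [2, 4] / [5];  Q = [1, 2, 4] / [3, 6] / [5]
  Insert 9 (step 7): P = [1, 3, 6, 9] / [2, 4] / [5];  Q = [1, 2, 4, 7] / [3, 6] / [5]
  Insert 7 (step 8): P = [1, 3, 6, 7] / [2, 4, 9] / [5];  Q = [1, 2, 4, 7] / [3, 6, 8] / [5]
  Insert 8 (step 9): P = [1, 3, 6, 7, 8] / [2, 4, 9] / [5];  Q = [1, 2, 4, 7, 9] / [3, 6, 8] / [5]
Final shape: (5, 3, 1).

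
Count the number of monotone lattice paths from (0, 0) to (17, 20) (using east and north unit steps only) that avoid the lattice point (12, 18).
Number of paths = 14089010985

Total paths from (0, 0) to (17, 20): C(37, 17) = 15905368710. Paths through (12, 18): (paths (0, 0) → (12, 18)) × (paths (12, 18) → (17, 20)) = C(30, 12) · C(7, 5) = 86493225 · 21 = 1816357725. Avoidance count = 15905368710 − 1816357725 = 14089010985.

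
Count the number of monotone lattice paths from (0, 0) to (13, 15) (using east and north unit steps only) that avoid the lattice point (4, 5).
Number of paths = 25802532

Total paths from (0, 0) to (13, 15): C(28, 13) = 37442160. Paths through (4, 5): (paths (0, 0) → (4, 5)) × (paths (4, 5) → (13, 15)) = C(9, 4) · C(19, 9) = 126 · 92378 = 11639628. Avoidance count = 37442160 − 11639628 = 25802532.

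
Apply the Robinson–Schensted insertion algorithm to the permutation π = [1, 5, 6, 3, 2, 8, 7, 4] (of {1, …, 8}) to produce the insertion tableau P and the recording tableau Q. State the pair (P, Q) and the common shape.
P = [1, 2, 4, 7] / [3, 6] / [5, 8];  Q = [1, 2, 3, 6] / [4, 7] / [5, 8];  common shape = (4, 2, 2)

Row-insert the values π_1, π_2, … into P one at a time, bumping the leftmost entry strictly greater than the inserted value down to the next row. The recording tableau Q records, in position (i, j), the step at which that cell was added to P.
  Insert 1 (step 1): P = [1];  Q = [1]
  Insert 5 (step 2): P = [1, 5];  Q = [1, 2]
  Insert 6 (step 3): P = [1, 5, 6];  Q = [1, 2, 3]
  Insert 3 (step 4): P = [1, 3, 6] / [5];  Q = [1, 2, 3] / [4]
  Insert 2 (step 5): P = [1, 2, 6] / [3] / [5];  Q = [1, 2, 3] / [4] / [5]
  Insert 8 (step 6): P = [1, 2, 6, 8] / [3] / [5];  Q = [1, 2, 3, 6] / [4] / [5]
  Insert 7 (step 7): P = [1, 2, 6, 7] / [3, 8] / [5];  Q = [1, 2, 3, 6] / [4, 7] / [5]
  Insert 4 (step 8): P = [1, 2, 4, 7] / [3, 6] / [5, 8];  Q = [1, 2, 3, 6] / [4, 7] / [5, 8]
Final shape: (4, 2, 2).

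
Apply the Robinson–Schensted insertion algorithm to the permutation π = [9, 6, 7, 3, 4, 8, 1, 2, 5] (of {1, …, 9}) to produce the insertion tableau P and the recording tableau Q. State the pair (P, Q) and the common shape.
P = [1, 2, 5] / [3, 4, 8] / [6, 7] / [9];  Q = [1, 3, 6] / [2, 5, 9] / [4, 8] / [7];  common shape = (3, 3, 2, 1)

Row-insert the values π_1, π_2, … into P one at a time, bumping the leftmost entry strictly greater than the inserted value down to the next row. The recording tableau Q records, in position (i, j), the step at which that cell was added to P.
  Insert 9 (step 1): P = [9];  Q = [1]
  Insert 6 (step 2): P = [6] / [9];  Q = [1] / [2]
  Insert 7 (step 3): P = [6, 7] / [9];  Q = [1, 3] / [2]
  Insert 3 (step 4): P = [3, 7] / [6] / [9];  Q = [1, 3] / [2] / [4]
  Insert 4 (step 5): P = [3, 4] / [6, 7] / [9];  Q = [1, 3] / [2, 5] / [4]
  Insert 8 (step 6): P = [3, 4, 8] / [6, 7] / [9];  Q = [1, 3, 6] / [2, 5] / [4]
  Insert 1 (step 7): P = [1, 4, 8] / [3, 7] / [6] / [9];  Q = [1, 3, 6] / [2, 5] / [4] / [7]
  Insert 2 (step 8): P = [1, 2, 8] / [3, 4] / [6, 7] / [9];  Q = [1, 3, 6] / [2, 5] / [4, 8] / [7]
  Insert 5 (step 9): P = [1, 2, 5] / [3, 4, 8] / [6, 7] / [9];  Q = [1, 3, 6] / [2, 5, 9] / [4, 8] / [7]
Final shape: (3, 3, 2, 1).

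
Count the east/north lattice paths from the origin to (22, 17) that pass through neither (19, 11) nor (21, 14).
Number of paths = 39337679010

Inclusion–exclusion. Total paths: C(39, 22) = 51021117810. Through P₁: C(30, 19)·C(9, 3) = 4588693200. Through P₂: C(35, 21)·C(4, 1) = 9279837600. Since P₁ is strictly southwest of P₂, a monotone path through both must visit P₁ then P₂; paths through both = C(30, 19)·C(5, 2)·C(4, 1) = 2185092000. Avoid both = 51021117810 − 4588693200 − 9279837600 + 2185092000 = 39337679010.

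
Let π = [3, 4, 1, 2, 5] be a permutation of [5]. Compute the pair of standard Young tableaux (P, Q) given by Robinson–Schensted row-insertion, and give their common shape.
P = [1, 2, 5] / [3, 4];  Q = [1, 2, 5] / [3, 4];  common shape = (3, 2)

Row-insert the values π_1, π_2, … into P one at a time, bumping the leftmost entry strictly greater than the inserted value down to the next row. The recording tableau Q records, in position (i, j), the step at which that cell was added to P.
  Insert 3 (step 1): P = [3];  Q = [1]
  Insert 4 (step 2): P = [3, 4];  Q = [1, 2]
  Insert 1 (step 3): P = [1, 4] / [3];  Q = [1, 2] / [3]
  Insert 2 (step 4): P = [1, 2] / [3, 4];  Q = [1, 2] / [3, 4]
  Insert 5 (step 5): P = [1, 2, 5] / [3, 4];  Q = [1, 2, 5] / [3, 4]
Final shape: (3, 2).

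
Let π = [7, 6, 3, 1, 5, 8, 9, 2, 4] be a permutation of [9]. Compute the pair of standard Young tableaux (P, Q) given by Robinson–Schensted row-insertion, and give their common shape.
P = [1, 2, 4, 9] / [3, 5, 8] / [6] / [7];  Q = [1, 5, 6, 7] / [2, 8, 9] / [3] / [4];  common shape = (4, 3, 1, 1)

Row-insert the values π_1, π_2, … into P one at a time, bumping the leftmost entry strictly greater than the inserted value down to the next row. The recording tableau Q records, in position (i, j), the step at which that cell was added to P.
  Insert 7 (step 1): P = [7];  Q = [1]
  Insert 6 (step 2): P = [6] / [7];  Q = [1] / [2]
  Insert 3 (step 3): P = [3] / [6] / [7];  Q = [1] / [2] / [3]
  Insert 1 (step 4): P = [1] / [3] / [6] / [7];  Q = [1] / [2] / [3] / [4]
  Insert 5 (step 5): P = [1, 5] / [3] / [6] / [7];  Q = [1, 5] / [2] / [3] / [4]
  Insert 8 (step 6): P = [1, 5, 8] / [3] / [6] / [7];  Q = [1, 5, 6] / [2] / [3] / [4]
  Insert 9 (step 7): P = [1, 5, 8, 9] / [3] / [6] / [7];  Q = [1, 5, 6, 7] / [2] / [3] / [4]
  Insert 2 (step 8): P = [1, 2, 8, 9] / [3, 5] / [6] / [7];  Q = [1, 5, 6, 7] / [2, 8] / [3] / [4]
  Insert 4 (step 9): P = [1, 2, 4, 9] / [3, 5, 8] / [6] / [7];  Q = [1, 5, 6, 7] / [2, 8, 9] / [3] / [4]
Final shape: (4, 3, 1, 1).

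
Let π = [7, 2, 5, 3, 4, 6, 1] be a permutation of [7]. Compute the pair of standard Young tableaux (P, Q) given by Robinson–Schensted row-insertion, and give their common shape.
P = [1, 3, 4, 6] / [2] / [5] / [7];  Q = [1, 3, 5, 6] / [2] / [4] / [7];  common shape = (4, 1, 1, 1)

Row-insert the values π_1, π_2, … into P one at a time, bumping the leftmost entry strictly greater than the inserted value down to the next row. The recording tableau Q records, in position (i, j), the step at which that cell was added to P.
  Insert 7 (step 1): P = [7];  Q = [1]
  Insert 2 (step 2): P = [2] / [7];  Q = [1] / [2]
  Insert 5 (step 3): P = [2, 5] / [7];  Q = [1, 3] / [2]
  Insert 3 (step 4): P = [2, 3] / [5] / [7];  Q = [1, 3] / [2] / [4]
  Insert 4 (step 5): P = [2, 3, 4] / [5] / [7];  Q = [1, 3, 5] / [2] / [4]
  Insert 6 (step 6): P = [2, 3, 4, 6] / [5] / [7];  Q = [1, 3, 5, 6] / [2] / [4]
  Insert 1 (step 7): P = [1, 3, 4, 6] / [2] / [5] / [7];  Q = [1, 3, 5, 6] / [2] / [4] / [7]
Final shape: (4, 1, 1, 1).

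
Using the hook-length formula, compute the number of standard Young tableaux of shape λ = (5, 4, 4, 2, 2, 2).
# SYT of shape (5, 4, 4, 2, 2, 2) = 16628040

Hook-length formula: f^λ = n! / Π hook(c), product over all cells c of the Young diagram. For λ = (5, 4, 4, 2, 2, 2), n = 19 boxes. Hook lengths by row (left-to-right, top-to-bottom): [10, 9, 5, 4, 1]; [8, 7, 3, 2]; [7, 6, 2, 1]; [4, 3]; [3, 2]; [2, 1]. Product of hooks = 7315660800. So f^λ = 19! / 7315660800 = 121645100408832000 / 7315660800 = 16628040.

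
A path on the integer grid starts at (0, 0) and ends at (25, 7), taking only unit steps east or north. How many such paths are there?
Number of paths = 3365856

A monotone lattice path from (0, 0) to (25, 7) consists of 25 east steps and 7 north steps in some order, so it is determined by which 25 of the 32 steps are east. The count is C(32, 25) = 3365856.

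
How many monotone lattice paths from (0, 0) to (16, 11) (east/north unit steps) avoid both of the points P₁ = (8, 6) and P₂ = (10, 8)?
Number of paths = 7010874

Inclusion–exclusion. Total paths: C(27, 16) = 13037895. Through P₁: C(14, 8)·C(13, 8) = 3864861. Through P₂: C(18, 10)·C(9, 6) = 3675672. Since P₁ is strictly southwest of P₂, a monotone path through both must visit P₁ then P₂; paths through both = C(14, 8)·C(4, 2)·C(9, 6) = 1513512. Avoid both = 13037895 − 3864861 − 3675672 + 1513512 = 7010874.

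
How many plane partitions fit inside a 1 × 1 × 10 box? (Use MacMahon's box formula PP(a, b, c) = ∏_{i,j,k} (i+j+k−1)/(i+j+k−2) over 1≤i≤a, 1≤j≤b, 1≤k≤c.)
PP(1, 1, 10) = 11

Evaluate the triple product over i = 1..1, j = 1..1, k = 1..10. The factors are (2/1) · (3/2) · (4/3) · (5/4) · (6/5) · (7/6) · (8/7) · (9/8) · … (10 factors total). The numerators and denominators telescope so the product is an integer; carrying out the multiplication exactly gives PP(1, 1, 10) = 11.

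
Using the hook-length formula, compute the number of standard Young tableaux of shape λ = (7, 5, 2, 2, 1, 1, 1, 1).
# SYT of shape (7, 5, 2, 2, 1, 1, 1, 1) = 100776000

Hook-length formula: f^λ = n! / Π hook(c), product over all cells c of the Young diagram. For λ = (7, 5, 2, 2, 1, 1, 1, 1), n = 20 boxes. Hook lengths by row (left-to-right, top-to-bottom): [14, 9, 6, 5, 4, 2, 1]; [11, 6, 3, 2, 1]; [7, 2]; [6, 1]; [4]; [3]; [2]; [1]. Product of hooks = 24141680640. So f^λ = 20! / 24141680640 = 2432902008176640000 / 24141680640 = 100776000.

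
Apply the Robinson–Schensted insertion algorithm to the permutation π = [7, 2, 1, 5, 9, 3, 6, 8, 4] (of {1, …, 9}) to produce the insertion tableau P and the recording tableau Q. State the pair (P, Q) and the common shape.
P = [1, 3, 4, 8] / [2, 5, 6] / [7, 9];  Q = [1, 4, 5, 8] / [2, 6, 7] / [3, 9];  common shape = (4, 3, 2)

Row-insert the values π_1, π_2, … into P one at a time, bumping the leftmost entry strictly greater than the inserted value down to the next row. The recording tableau Q records, in position (i, j), the step at which that cell was added to P.
  Insert 7 (step 1): P = [7];  Q = [1]
  Insert 2 (step 2): P = [2] / [7];  Q = [1] / [2]
  Insert 1 (step 3): P = [1] / [2] / [7];  Q = [1] / [2] / [3]
  Insert 5 (step 4): P = [1, 5] / [2] / [7];  Q = [1, 4] / [2] / [3]
  Insert 9 (step 5): P = [1, 5, 9] / [2] / [7];  Q = [1, 4, 5] / [2] / [3]
  Insert 3 (step 6): P = [1, 3, 9] / [2, 5] / [7];  Q = [1, 4, 5] / [2, 6] / [3]
  Insert 6 (step 7): P = [1, 3, 6] / [2, 5, 9] / [7];  Q = [1, 4, 5] / [2, 6, 7] / [3]
  Insert 8 (step 8): P = [1, 3, 6, 8] / [2, 5, 9] / [7];  Q = [1, 4, 5, 8] / [2, 6, 7] / [3]
  Insert 4 (step 9): P = [1, 3, 4, 8] / [2, 5, 6] / [7, 9];  Q = [1, 4, 5, 8] / [2, 6, 7] / [3, 9]
Final shape: (4, 3, 2).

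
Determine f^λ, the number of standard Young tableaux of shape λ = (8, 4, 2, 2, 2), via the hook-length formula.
# SYT of shape (8, 4, 2, 2, 2) = 3978000

Hook-length formula: f^λ = n! / Π hook(c), product over all cells c of the Young diagram. For λ = (8, 4, 2, 2, 2), n = 18 boxes. Hook lengths by row (left-to-right, top-to-bottom): [12, 11, 7, 6, 4, 3, 2, 1]; [7, 6, 2, 1]; [4, 3]; [3, 2]; [2, 1]. Product of hooks = 1609445376. So f^λ = 18! / 1609445376 = 6402373705728000 / 1609445376 = 3978000.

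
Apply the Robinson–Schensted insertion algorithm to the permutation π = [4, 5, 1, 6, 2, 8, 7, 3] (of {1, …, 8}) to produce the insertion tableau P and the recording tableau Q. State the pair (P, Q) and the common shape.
P = [1, 2, 3, 7] / [4, 5, 6] / [8];  Q = [1, 2, 4, 6] / [3, 5, 7] / [8];  common shape = (4, 3, 1)

Row-insert the values π_1, π_2, … into P one at a time, bumping the leftmost entry strictly greater than the inserted value down to the next row. The recording tableau Q records, in position (i, j), the step at which that cell was added to P.
  Insert 4 (step 1): P = [4];  Q = [1]
  Insert 5 (step 2): P = [4, 5];  Q = [1, 2]
  Insert 1 (step 3): P = [1, 5] / [4];  Q = [1, 2] / [3]
  Insert 6 (step 4): P = [1, 5, 6] / [4];  Q = [1, 2, 4] / [3]
  Insert 2 (step 5): P = [1, 2, 6] / [4, 5];  Q = [1, 2, 4] / [3, 5]
  Insert 8 (step 6): P = [1, 2, 6, 8] / [4, 5];  Q = [1, 2, 4, 6] / [3, 5]
  Insert 7 (step 7): P = [1, 2, 6, 7] / [4, 5, 8];  Q = [1, 2, 4, 6] / [3, 5, 7]
  Insert 3 (step 8): P = [1, 2, 3, 7] / [4, 5, 6] / [8];  Q = [1, 2, 4, 6] / [3, 5, 7] / [8]
Final shape: (4, 3, 1).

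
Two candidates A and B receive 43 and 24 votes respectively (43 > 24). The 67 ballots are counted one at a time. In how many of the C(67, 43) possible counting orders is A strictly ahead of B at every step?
Strict-lead orderings = 275915087740492200

Total orderings of the 67 votes with 43 for A: C(67, 43) = 972963730453314600. By the Bertrand ballot formula (Cycle Lemma / reflection principle), the number of orderings in which A is strictly ahead of B throughout is (p − q)/(p + q) · C(p + q, p) = (43 − 24)/(43 + 24) · 972963730453314600 = 275915087740492200.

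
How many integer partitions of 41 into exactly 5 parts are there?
p(41, 5 parts) = 1226

Partitions of n into exactly k parts are in bijection with partitions of n − k into at most k parts (subtract 1 from each part). So p(41, exactly 5) = p(36, parts ≤ 5). Computing via the recurrence p(m, j) = p(m, j−1) + p(m−j, j) gives 1226.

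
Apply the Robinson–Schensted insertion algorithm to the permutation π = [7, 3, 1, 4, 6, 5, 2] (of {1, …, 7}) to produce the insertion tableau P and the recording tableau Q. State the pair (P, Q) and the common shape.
P = [1, 2, 5] / [3, 4] / [6] / [7];  Q = [1, 4, 5] / [2, 6] / [3] / [7];  common shape = (3, 2, 1, 1)

Row-insert the values π_1, π_2, … into P one at a time, bumping the leftmost entry strictly greater than the inserted value down to the next row. The recording tableau Q records, in position (i, j), the step at which that cell was added to P.
  Insert 7 (step 1): P = [7];  Q = [1]
  Insert 3 (step 2): P = [3] / [7];  Q = [1] / [2]
  Insert 1 (step 3): P = [1] / [3] / [7];  Q = [1] / [2] / [3]
  Insert 4 (step 4): P = [1, 4] / [3] / [7];  Q = [1, 4] / [2] / [3]
  Insert 6 (step 5): P = [1, 4, 6] / [3] / [7];  Q = [1, 4, 5] / [2] / [3]
  Insert 5 (step 6): P = [1, 4, 5] / [3, 6] / [7];  Q = [1, 4, 5] / [2, 6] / [3]
  Insert 2 (step 7): P = [1, 2, 5] / [3, 4] / [6] / [7];  Q = [1, 4, 5] / [2, 6] / [3] / [7]
Final shape: (3, 2, 1, 1).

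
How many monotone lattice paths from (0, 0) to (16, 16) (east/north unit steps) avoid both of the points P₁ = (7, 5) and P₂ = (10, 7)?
Number of paths = 410358430

Inclusion–exclusion. Total paths: C(32, 16) = 601080390. Through P₁: C(12, 7)·C(20, 9) = 133024320. Through P₂: C(17, 10)·C(15, 6) = 97337240. Since P₁ is strictly southwest of P₂, a monotone path through both must visit P₁ then P₂; paths through both = C(12, 7)·C(5, 3)·C(15, 6) = 39639600. Avoid both = 601080390 − 133024320 − 97337240 + 39639600 = 410358430.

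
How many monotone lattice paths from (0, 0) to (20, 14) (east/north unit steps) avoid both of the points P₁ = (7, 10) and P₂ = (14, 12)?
Number of paths = 1094877384

Inclusion–exclusion. Total paths: C(34, 20) = 1391975640. Through P₁: C(17, 7)·C(17, 13) = 46286240. Through P₂: C(26, 14)·C(8, 6) = 270415600. Since P₁ is strictly southwest of P₂, a monotone path through both must visit P₁ then P₂; paths through both = C(17, 7)·C(9, 7)·C(8, 6) = 19603584. Avoid both = 1391975640 − 46286240 − 270415600 + 19603584 = 1094877384.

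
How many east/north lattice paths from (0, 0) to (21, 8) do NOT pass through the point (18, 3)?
Number of paths = 4217665

Total paths from (0, 0) to (21, 8): C(29, 21) = 4292145. Paths through (18, 3): (paths (0, 0) → (18, 3)) × (paths (18, 3) → (21, 8)) = C(21, 18) · C(8, 3) = 1330 · 56 = 74480. Avoidance count = 4292145 − 74480 = 4217665.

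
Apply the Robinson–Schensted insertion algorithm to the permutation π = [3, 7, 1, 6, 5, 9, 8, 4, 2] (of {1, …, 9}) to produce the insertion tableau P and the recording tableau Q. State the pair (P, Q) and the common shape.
P = [1, 2, 8] / [3, 4, 9] / [5] / [6] / [7];  Q = [1, 2, 6] / [3, 4, 7] / [5] / [8] / [9];  common shape = (3, 3, 1, 1, 1)

Row-insert the values π_1, π_2, … into P one at a time, bumping the leftmost entry strictly greater than the inserted value down to the next row. The recording tableau Q records, in position (i, j), the step at which that cell was added to P.
  Insert 3 (step 1): P = [3];  Q = [1]
  Insert 7 (step 2): P = [3, 7];  Q = [1, 2]
  Insert 1 (step 3): P = [1, 7] / [3];  Q = [1, 2] / [3]
  Insert 6 (step 4): P = [1, 6] / [3, 7];  Q = [1, 2] / [3, 4]
  Insert 5 (step 5): P = [1, 5] / [3, 6] / [7];  Q = [1, 2] / [3, 4] / [5]
  Insert 9 (step 6): P = [1, 5, 9] / [3, 6] / [7];  Q = [1, 2, 6] / [3, 4] / [5]
  Insert 8 (step 7): P = [1, 5, 8] / [3, 6, 9] / [7];  Q = [1, 2, 6] / [3, 4, 7] / [5]
  Insert 4 (step 8): P = [1, 4, 8] / [3, 5, 9] / [6] / [7];  Q = [1, 2, 6] / [3, 4, 7] / [5] / [8]
  Insert 2 (step 9): P = [1, 2, 8] / [3, 4, 9] / [5] / [6] / [7];  Q = [1, 2, 6] / [3, 4, 7] / [5] / [8] / [9]
Final shape: (3, 3, 1, 1, 1).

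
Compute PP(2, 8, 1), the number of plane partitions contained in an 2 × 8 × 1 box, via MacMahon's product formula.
PP(2, 8, 1) = 45

Evaluate the triple product over i = 1..2, j = 1..8, k = 1..1. The factors are (2/1) · (3/2) · (4/3) · (5/4) · (6/5) · (7/6) · (8/7) · (9/8) · … (16 factors total). The numerators and denominators telescope so the product is an integer; carrying out the multiplication exactly gives PP(2, 8, 1) = 45.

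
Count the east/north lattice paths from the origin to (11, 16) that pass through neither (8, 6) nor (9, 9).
Number of paths = 10861149

Inclusion–exclusion. Total paths: C(27, 11) = 13037895. Through P₁: C(14, 8)·C(13, 3) = 858858. Through P₂: C(18, 9)·C(9, 2) = 1750320. Since P₁ is strictly southwest of P₂, a monotone path through both must visit P₁ then P₂; paths through both = C(14, 8)·C(4, 1)·C(9, 2) = 432432. Avoid both = 13037895 − 858858 − 1750320 + 432432 = 10861149.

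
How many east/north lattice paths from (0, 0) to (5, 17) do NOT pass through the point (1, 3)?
Number of paths = 14094

Total paths from (0, 0) to (5, 17): C(22, 5) = 26334. Paths through (1, 3): (paths (0, 0) → (1, 3)) × (paths (1, 3) → (5, 17)) = C(4, 1) · C(18, 4) = 4 · 3060 = 12240. Avoidance count = 26334 − 12240 = 14094.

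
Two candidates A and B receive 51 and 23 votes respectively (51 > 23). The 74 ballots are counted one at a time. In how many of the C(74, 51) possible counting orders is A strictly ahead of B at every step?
Strict-lead orderings = 3121312813889070528

Total orderings of the 74 votes with 51 for A: C(74, 51) = 8249183865278257824. By the Bertrand ballot formula (Cycle Lemma / reflection principle), the number of orderings in which A is strictly ahead of B throughout is (p − q)/(p + q) · C(p + q, p) = (51 − 23)/(51 + 23) · 8249183865278257824 = 3121312813889070528.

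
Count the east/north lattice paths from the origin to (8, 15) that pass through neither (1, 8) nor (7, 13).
Number of paths = 239340

Inclusion–exclusion. Total paths: C(23, 8) = 490314. Through P₁: C(9, 1)·C(14, 7) = 30888. Through P₂: C(20, 7)·C(3, 1) = 232560. Since P₁ is strictly southwest of P₂, a monotone path through both must visit P₁ then P₂; paths through both = C(9, 1)·C(11, 6)·C(3, 1) = 12474. Avoid both = 490314 − 30888 − 232560 + 12474 = 239340.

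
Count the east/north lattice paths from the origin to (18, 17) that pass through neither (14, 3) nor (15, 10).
Number of paths = 4143888450

Inclusion–exclusion. Total paths: C(35, 18) = 4537567650. Through P₁: C(17, 14)·C(18, 4) = 2080800. Through P₂: C(25, 15)·C(10, 3) = 392251200. Since P₁ is strictly southwest of P₂, a monotone path through both must visit P₁ then P₂; paths through both = C(17, 14)·C(8, 1)·C(10, 3) = 652800. Avoid both = 4537567650 − 2080800 − 392251200 + 652800 = 4143888450.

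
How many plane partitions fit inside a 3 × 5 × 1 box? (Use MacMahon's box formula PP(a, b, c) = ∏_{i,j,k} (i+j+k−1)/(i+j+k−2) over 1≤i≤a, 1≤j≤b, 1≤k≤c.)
PP(3, 5, 1) = 56

Evaluate the triple product over i = 1..3, j = 1..5, k = 1..1. The factors are (2/1) · (3/2) · (4/3) · (5/4) · (6/5) · (3/2) · (4/3) · (5/4) · … (15 factors total). The numerators and denominators telescope so the product is an integer; carrying out the multiplication exactly gives PP(3, 5, 1) = 56.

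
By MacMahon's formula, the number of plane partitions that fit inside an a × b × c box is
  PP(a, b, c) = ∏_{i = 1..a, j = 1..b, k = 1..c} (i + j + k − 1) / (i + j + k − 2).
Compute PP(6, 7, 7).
PP(6, 7, 7) = 872299918503728

Evaluate the triple product over i = 1..6, j = 1..7, k = 1..7. The factors are (2/1) · (3/2) · (4/3) · (5/4) · (6/5) · (7/6) · (8/7) · (3/2) · … (294 factors total). The numerators and denominators telescope so the product is an integer; carrying out the multiplication exactly gives PP(6, 7, 7) = 872299918503728.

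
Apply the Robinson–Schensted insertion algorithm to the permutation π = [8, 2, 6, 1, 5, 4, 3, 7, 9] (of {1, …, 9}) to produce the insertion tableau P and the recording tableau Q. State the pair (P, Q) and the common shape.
P = [1, 3, 7, 9] / [2, 4] / [5] / [6] / [8];  Q = [1, 3, 8, 9] / [2, 5] / [4] / [6] / [7];  common shape = (4, 2, 1, 1, 1)

Row-insert the values π_1, π_2, … into P one at a time, bumping the leftmost entry strictly greater than the inserted value down to the next row. The recording tableau Q records, in position (i, j), the step at which that cell was added to P.
  Insert 8 (step 1): P = [8];  Q = [1]
  Insert 2 (step 2): P = [2] / [8];  Q = [1] / [2]
  Insert 6 (step 3): P = [2, 6] / [8];  Q = [1, 3] / [2]
  Insert 1 (step 4): P = [1, 6] / [2] / [8];  Q = [1, 3] / [2] / [4]
  Insert 5 (step 5): P = [1, 5] / [2, 6] / [8];  Q = [1, 3] / [2, 5] / [4]
  Insert 4 (step 6): P = [1, 4] / [2, 5] / [6] / [8];  Q = [1, 3] / [2, 5] / [4] / [6]
  Insert 3 (step 7): P = [1, 3] / [2, 4] / [5] / [6] / [8];  Q = [1, 3] / [2, 5] / [4] / [6] / [7]
  Insert 7 (step 8): P = [1, 3, 7] / [2, 4] / [5] / [6] / [8];  Q = [1, 3, 8] / [2, 5] / [4] / [6] / [7]
  Insert 9 (step 9): P = [1, 3, 7, 9] / [2, 4] / [5] / [6] / [8];  Q = [1, 3, 8, 9] / [2, 5] / [4] / [6] / [7]
Final shape: (4, 2, 1, 1, 1).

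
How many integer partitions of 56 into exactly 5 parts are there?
p(56, 5 parts) = 4033

Partitions of n into exactly k parts are in bijection with partitions of n − k into at most k parts (subtract 1 from each part). So p(56, exactly 5) = p(51, parts ≤ 5). Computing via the recurrence p(m, j) = p(m, j−1) + p(m−j, j) gives 4033.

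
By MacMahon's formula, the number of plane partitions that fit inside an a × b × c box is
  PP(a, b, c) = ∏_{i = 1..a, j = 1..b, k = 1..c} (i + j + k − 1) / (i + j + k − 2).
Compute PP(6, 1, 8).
PP(6, 1, 8) = 3003

Evaluate the triple product over i = 1..6, j = 1..1, k = 1..8. The factors are (2/1) · (3/2) · (4/3) · (5/4) · (6/5) · (7/6) · (8/7) · (9/8) · … (48 factors total). The numerators and denominators telescope so the product is an integer; carrying out the multiplication exactly gives PP(6, 1, 8) = 3003.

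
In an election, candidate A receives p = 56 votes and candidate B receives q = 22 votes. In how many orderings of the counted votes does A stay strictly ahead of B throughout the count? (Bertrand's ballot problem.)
Strict-lead orderings = 6176744369371087060

Total orderings of the 78 votes with 56 for A: C(78, 56) = 14170178259145435020. By the Bertrand ballot formula (Cycle Lemma / reflection principle), the number of orderings in which A is strictly ahead of B throughout is (p − q)/(p + q) · C(p + q, p) = (56 − 22)/(56 + 22) · 14170178259145435020 = 6176744369371087060.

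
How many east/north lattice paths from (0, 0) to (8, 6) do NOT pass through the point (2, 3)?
Number of paths = 2163

Total paths from (0, 0) to (8, 6): C(14, 8) = 3003. Paths through (2, 3): (paths (0, 0) → (2, 3)) × (paths (2, 3) → (8, 6)) = C(5, 2) · C(9, 6) = 10 · 84 = 840. Avoidance count = 3003 − 840 = 2163.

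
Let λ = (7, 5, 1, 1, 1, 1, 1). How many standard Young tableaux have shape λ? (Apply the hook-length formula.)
# SYT of shape (7, 5, 1, 1, 1, 1, 1) = 565488

Hook-length formula: f^λ = n! / Π hook(c), product over all cells c of the Young diagram. For λ = (7, 5, 1, 1, 1, 1, 1), n = 17 boxes. Hook lengths by row (left-to-right, top-to-bottom): [13, 7, 6, 5, 4, 2, 1]; [10, 4, 3, 2, 1]; [5]; [4]; [3]; [2]; [1]. Product of hooks = 628992000. So f^λ = 17! / 628992000 = 355687428096000 / 628992000 = 565488.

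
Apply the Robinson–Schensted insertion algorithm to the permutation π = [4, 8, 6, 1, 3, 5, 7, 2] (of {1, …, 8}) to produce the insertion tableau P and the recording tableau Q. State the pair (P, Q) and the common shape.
P = [1, 2, 5, 7] / [3, 6] / [4] / [8];  Q = [1, 2, 6, 7] / [3, 5] / [4] / [8];  common shape = (4, 2, 1, 1)

Row-insert the values π_1, π_2, … into P one at a time, bumping the leftmost entry strictly greater than the inserted value down to the next row. The recording tableau Q records, in position (i, j), the step at which that cell was added to P.
  Insert 4 (step 1): P = [4];  Q = [1]
  Insert 8 (step 2): P = [4, 8];  Q = [1, 2]
  Insert 6 (step 3): P = [4, 6] / [8];  Q = [1, 2] / [3]
  Insert 1 (step 4): P = [1, 6] / [4] / [8];  Q = [1, 2] / [3] / [4]
  Insert 3 (step 5): P = [1, 3] / [4, 6] / [8];  Q = [1, 2] / [3, 5] / [4]
  Insert 5 (step 6): P = [1, 3, 5] / [4, 6] / [8];  Q = [1, 2, 6] / [3, 5] / [4]
  Insert 7 (step 7): P = [1, 3, 5, 7] / [4, 6] / [8];  Q = [1, 2, 6, 7] / [3, 5] / [4]
  Insert 2 (step 8): P = [1, 2, 5, 7] / [3, 6] / [4] / [8];  Q = [1, 2, 6, 7] / [3, 5] / [4] / [8]
Final shape: (4, 2, 1, 1).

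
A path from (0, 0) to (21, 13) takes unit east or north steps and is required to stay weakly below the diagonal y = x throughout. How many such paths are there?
Number of paths = 379629720

By the reflection principle (André's argument), the number of monotone paths to (21, 13) with n ≤ m that never go above y = x is C(34, 21) − C(34, 22) = 927983760 − 548354040 = 379629720.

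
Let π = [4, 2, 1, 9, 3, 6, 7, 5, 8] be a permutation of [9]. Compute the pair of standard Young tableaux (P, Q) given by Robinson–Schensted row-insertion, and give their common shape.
P = [1, 3, 5, 7, 8] / [2, 6] / [4, 9];  Q = [1, 4, 6, 7, 9] / [2, 5] / [3, 8];  common shape = (5, 2, 2)

Row-insert the values π_1, π_2, … into P one at a time, bumping the leftmost entry strictly greater than the inserted value down to the next row. The recording tableau Q records, in position (i, j), the step at which that cell was added to P.
  Insert 4 (step 1): P = [4];  Q = [1]
  Insert 2 (step 2): P = [2] / [4];  Q = [1] / [2]
  Insert 1 (step 3): P = [1] / [2] / [4];  Q = [1] / [2] / [3]
  Insert 9 (step 4): P = [1, 9] / [2] / [4];  Q = [1, 4] / [2] / [3]
  Insert 3 (step 5): P = [1, 3] / [2, 9] / [4];  Q = [1, 4] / [2, 5] / [3]
  Insert 6 (step 6): P = [1, 3, 6] / [2, 9] / [4];  Q = [1, 4, 6] / [2, 5] / [3]
  Insert 7 (step 7): P = [1, 3, 6, 7] / [2, 9] / [4];  Q = [1, 4, 6, 7] / [2, 5] / [3]
  Insert 5 (step 8): P = [1, 3, 5, 7] / [2, 6] / [4, 9];  Q = [1, 4, 6, 7] / [2, 5] / [3, 8]
  Insert 8 (step 9): P = [1, 3, 5, 7, 8] / [2, 6] / [4, 9];  Q = [1, 4, 6, 7, 9] / [2, 5] / [3, 8]
Final shape: (5, 2, 2).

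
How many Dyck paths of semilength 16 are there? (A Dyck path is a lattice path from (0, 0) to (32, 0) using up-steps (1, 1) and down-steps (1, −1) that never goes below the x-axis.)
C_16 = 35357670

These Dyck paths are counted by the Catalan number C_n = (1/(n + 1)) · C(2n, n). For n = 16: C_16 = (1/17) · C(32, 16) = 601080390/17 = 35357670.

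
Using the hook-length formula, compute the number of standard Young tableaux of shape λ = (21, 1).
# SYT of shape (21, 1) = 21

Hook-length formula: f^λ = n! / Π hook(c), product over all cells c of the Young diagram. For λ = (21, 1), n = 22 boxes. Hook lengths by row (left-to-right, top-to-bottom): [22, 20, 19, 18, 17, 16, 15, 14, 13, 12, 11, 10, 9, 8, 7, 6, 5, 4, 3, 2, 1]; [1]. Product of hooks = 53523844179886080000. So f^λ = 22! / 53523844179886080000 = 1124000727777607680000 / 53523844179886080000 = 21.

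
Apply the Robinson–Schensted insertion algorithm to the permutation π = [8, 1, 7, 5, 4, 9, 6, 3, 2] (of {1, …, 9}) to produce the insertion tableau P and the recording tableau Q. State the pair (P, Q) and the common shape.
P = [1, 2, 6] / [3, 9] / [4] / [5] / [7] / [8];  Q = [1, 3, 6] / [2, 7] / [4] / [5] / [8] / [9];  common shape = (3, 2, 1, 1, 1, 1)

Row-insert the values π_1, π_2, … into P one at a time, bumping the leftmost entry strictly greater than the inserted value down to the next row. The recording tableau Q records, in position (i, j), the step at which that cell was added to P.
  Insert 8 (step 1): P = [8];  Q = [1]
  Insert 1 (step 2): P = [1] / [8];  Q = [1] / [2]
  Insert 7 (step 3): P = [1, 7] / [8];  Q = [1, 3] / [2]
  Insert 5 (step 4): P = [1, 5] / [7] / [8];  Q = [1, 3] / [2] / [4]
  Insert 4 (step 5): P = [1, 4] / [5] / [7] / [8];  Q = [1, 3] / [2] / [4] / [5]
  Insert 9 (step 6): P = [1, 4, 9] / [5] / [7] / [8];  Q = [1, 3, 6] / [2] / [4] / [5]
  Insert 6 (step 7): P = [1, 4, 6] / [5, 9] / [7] / [8];  Q = [1, 3, 6] / [2, 7] / [4] / [5]
  Insert 3 (step 8): P = [1, 3, 6] / [4, 9] / [5] / [7] / [8];  Q = [1, 3, 6] / [2, 7] / [4] / [5] / [8]
  Insert 2 (step 9): P = [1, 2, 6] / [3, 9] / [4] / [5] / [7] / [8];  Q = [1, 3, 6] / [2, 7] / [4] / [5] / [8] / [9]
Final shape: (3, 2, 1, 1, 1, 1).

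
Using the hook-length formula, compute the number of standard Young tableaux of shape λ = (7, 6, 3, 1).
# SYT of shape (7, 6, 3, 1) = 918918

Hook-length formula: f^λ = n! / Π hook(c), product over all cells c of the Young diagram. For λ = (7, 6, 3, 1), n = 17 boxes. Hook lengths by row (left-to-right, top-to-bottom): [10, 8, 7, 5, 4, 3, 1]; [8, 6, 5, 3, 2, 1]; [4, 2, 1]; [1]. Product of hooks = 387072000. So f^λ = 17! / 387072000 = 355687428096000 / 387072000 = 918918.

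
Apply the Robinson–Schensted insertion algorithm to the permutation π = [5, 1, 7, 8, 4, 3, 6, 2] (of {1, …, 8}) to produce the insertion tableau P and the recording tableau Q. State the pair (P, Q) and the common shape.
P = [1, 2, 6] / [3, 7, 8] / [4] / [5];  Q = [1, 3, 4] / [2, 5, 7] / [6] / [8];  common shape = (3, 3, 1, 1)

Row-insert the values π_1, π_2, … into P one at a time, bumping the leftmost entry strictly greater than the inserted value down to the next row. The recording tableau Q records, in position (i, j), the step at which that cell was added to P.
  Insert 5 (step 1): P = [5];  Q = [1]
  Insert 1 (step 2): P = [1] / [5];  Q = [1] / [2]
  Insert 7 (step 3): P = [1, 7] / [5];  Q = [1, 3] / [2]
  Insert 8 (step 4): P = [1, 7, 8] / [5];  Q = [1, 3, 4] / [2]
  Insert 4 (step 5): P = [1, 4, 8] / [5, 7];  Q = [1, 3, 4] / [2, 5]
  Insert 3 (step 6): P = [1, 3, 8] / [4, 7] / [5];  Q = [1, 3, 4] / [2, 5] / [6]
  Insert 6 (step 7): P = [1, 3, 6] / [4, 7, 8] / [5];  Q = [1, 3, 4] / [2, 5, 7] / [6]
  Insert 2 (step 8): P = [1, 2, 6] / [3, 7, 8] / [4] / [5];  Q = [1, 3, 4] / [2, 5, 7] / [6] / [8]
Final shape: (3, 3, 1, 1).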